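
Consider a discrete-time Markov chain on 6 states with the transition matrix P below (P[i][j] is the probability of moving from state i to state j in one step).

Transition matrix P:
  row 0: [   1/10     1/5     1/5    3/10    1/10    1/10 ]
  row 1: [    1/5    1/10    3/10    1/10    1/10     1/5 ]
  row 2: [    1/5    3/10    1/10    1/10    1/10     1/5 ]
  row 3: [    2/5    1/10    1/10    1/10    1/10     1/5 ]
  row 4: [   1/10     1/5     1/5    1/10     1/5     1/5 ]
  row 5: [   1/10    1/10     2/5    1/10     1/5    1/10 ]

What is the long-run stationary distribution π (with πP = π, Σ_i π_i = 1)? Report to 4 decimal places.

Balance equations π_j = Σ_i π_i·P[i][j]:
  π_0 = 1/10·π_0 + 1/5·π_1 + 1/5·π_2 + 2/5·π_3 + 1/10·π_4 + 1/10·π_5
  π_1 = 1/5·π_0 + 1/10·π_1 + 3/10·π_2 + 1/10·π_3 + 1/5·π_4 + 1/10·π_5
  π_2 = 1/5·π_0 + 3/10·π_1 + 1/10·π_2 + 1/10·π_3 + 1/5·π_4 + 2/5·π_5
  π_3 = 3/10·π_0 + 1/10·π_1 + 1/10·π_2 + 1/10·π_3 + 1/10·π_4 + 1/10·π_5
  π_4 = 1/10·π_0 + 1/10·π_1 + 1/10·π_2 + 1/10·π_3 + 1/5·π_4 + 1/5·π_5
  normalize: π_0 + π_1 + π_2 + π_3 + π_4 + π_5 = 1
Solving the linear system gives exactly π = [934/5197, 3617/20788, 4477/20788, 1413/10394, 673/5197, 860/5197].

π = [0.1797, 0.1740, 0.2154, 0.1359, 0.1295, 0.1655]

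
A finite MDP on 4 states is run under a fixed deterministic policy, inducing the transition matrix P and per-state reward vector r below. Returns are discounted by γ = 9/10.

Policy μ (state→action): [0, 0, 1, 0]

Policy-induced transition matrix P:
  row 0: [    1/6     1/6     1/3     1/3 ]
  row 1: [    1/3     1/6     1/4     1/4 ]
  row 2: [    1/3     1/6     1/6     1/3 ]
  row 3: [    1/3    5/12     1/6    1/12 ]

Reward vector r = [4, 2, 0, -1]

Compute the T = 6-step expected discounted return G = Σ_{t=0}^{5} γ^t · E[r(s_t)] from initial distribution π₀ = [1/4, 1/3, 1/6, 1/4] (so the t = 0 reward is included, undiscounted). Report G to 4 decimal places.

t=0: π = [0.2500, 0.3333, 0.1667, 0.2500], E[r] = 1.4167, γ^t·E[r] = 1.416667, running G = 1.416667
t=1: π = [0.2917, 0.2292, 0.2361, 0.2431], E[r] = 1.3819, γ^t·E[r] = 1.243750, running G = 2.660417
t=2: π = [0.2847, 0.2274, 0.2344, 0.2535], E[r] = 1.3403, γ^t·E[r] = 1.085625, running G = 3.746042
t=3: π = [0.2859, 0.2300, 0.2331, 0.2510], E[r] = 1.3526, γ^t·E[r] = 0.986027, running G = 4.732069
t=4: π = [0.2857, 0.2294, 0.2335, 0.2514], E[r] = 1.3502, γ^t·E[r] = 0.885850, running G = 5.617919
t=5: π = [0.2857, 0.2295, 0.2334, 0.2514], E[r] = 1.3506, γ^t·E[r] = 0.797487, running G = 6.415407

G = 6.4154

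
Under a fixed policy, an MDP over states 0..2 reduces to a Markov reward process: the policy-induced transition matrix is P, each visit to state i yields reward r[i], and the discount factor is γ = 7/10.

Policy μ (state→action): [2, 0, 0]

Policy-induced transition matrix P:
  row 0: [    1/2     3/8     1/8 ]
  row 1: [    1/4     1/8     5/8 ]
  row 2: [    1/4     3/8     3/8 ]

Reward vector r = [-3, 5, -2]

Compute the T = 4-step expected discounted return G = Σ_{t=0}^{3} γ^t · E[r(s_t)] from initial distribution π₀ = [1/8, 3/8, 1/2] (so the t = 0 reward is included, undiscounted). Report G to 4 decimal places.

G = 0.1076

t=0: π = [0.1250, 0.3750, 0.5000], E[r] = 0.5000, γ^t·E[r] = 0.500000, running G = 0.500000
t=1: π = [0.2813, 0.2813, 0.4375], E[r] = -0.3125, γ^t·E[r] = -0.218750, running G = 0.281250
t=2: π = [0.3203, 0.3047, 0.3750], E[r] = -0.1875, γ^t·E[r] = -0.091875, running G = 0.189375
t=3: π = [0.3301, 0.2988, 0.3711], E[r] = -0.2383, γ^t·E[r] = -0.081730, running G = 0.107645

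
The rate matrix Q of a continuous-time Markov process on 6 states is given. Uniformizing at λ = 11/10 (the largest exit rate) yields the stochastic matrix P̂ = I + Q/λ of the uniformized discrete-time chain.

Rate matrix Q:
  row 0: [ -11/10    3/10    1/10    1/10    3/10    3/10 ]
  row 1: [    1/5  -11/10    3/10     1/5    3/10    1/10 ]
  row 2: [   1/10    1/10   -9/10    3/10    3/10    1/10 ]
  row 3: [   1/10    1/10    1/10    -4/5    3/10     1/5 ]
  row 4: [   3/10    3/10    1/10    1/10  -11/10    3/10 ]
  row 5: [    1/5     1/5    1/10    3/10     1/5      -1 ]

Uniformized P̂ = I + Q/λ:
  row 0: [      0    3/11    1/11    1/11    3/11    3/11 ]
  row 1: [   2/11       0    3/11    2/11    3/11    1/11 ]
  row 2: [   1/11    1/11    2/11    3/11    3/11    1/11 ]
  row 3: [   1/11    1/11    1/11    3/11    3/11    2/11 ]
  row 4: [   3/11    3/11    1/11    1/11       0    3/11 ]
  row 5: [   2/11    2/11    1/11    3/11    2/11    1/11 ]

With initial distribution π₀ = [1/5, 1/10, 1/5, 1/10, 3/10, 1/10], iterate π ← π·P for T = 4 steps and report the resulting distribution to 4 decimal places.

π = [0.1443, 0.1552, 0.1312, 0.1957, 0.2021, 0.1715]

t=0: π = [0.2000, 0.1000, 0.2000, 0.1000, 0.3000, 0.1000]
t=1: π = [0.1455, 0.1818, 0.1273, 0.1727, 0.1818, 0.1909]
t=2: π = [0.1446, 0.1512, 0.1355, 0.1967, 0.2058, 0.1661]
t=3: π = [0.1440, 0.1560, 0.1307, 0.1953, 0.2015, 0.1725]
t=4: π = [0.1443, 0.1552, 0.1312, 0.1957, 0.2021, 0.1715]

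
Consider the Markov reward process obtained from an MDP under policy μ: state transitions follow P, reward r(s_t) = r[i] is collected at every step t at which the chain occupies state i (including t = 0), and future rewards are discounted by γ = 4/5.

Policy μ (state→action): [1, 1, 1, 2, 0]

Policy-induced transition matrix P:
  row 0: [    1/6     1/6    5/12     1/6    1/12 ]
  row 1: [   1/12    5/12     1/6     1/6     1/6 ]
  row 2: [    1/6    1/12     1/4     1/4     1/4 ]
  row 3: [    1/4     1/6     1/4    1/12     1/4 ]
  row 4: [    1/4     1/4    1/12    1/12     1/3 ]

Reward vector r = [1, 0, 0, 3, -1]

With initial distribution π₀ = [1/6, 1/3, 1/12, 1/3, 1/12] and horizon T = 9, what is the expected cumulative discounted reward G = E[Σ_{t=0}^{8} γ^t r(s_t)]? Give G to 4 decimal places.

t=0: π = [0.1667, 0.3333, 0.0833, 0.3333, 0.0833], E[r] = 1.0833, γ^t·E[r] = 1.083333, running G = 1.083333
t=1: π = [0.1736, 0.2500, 0.2361, 0.1389, 0.2014], E[r] = 0.3889, γ^t·E[r] = 0.311111, running G = 1.394444
t=2: π = [0.1742, 0.2263, 0.2245, 0.1580, 0.2170], E[r] = 0.4311, γ^t·E[r] = 0.275926, running G = 1.670370
t=3: π = [0.1791, 0.2226, 0.2240, 0.1541, 0.2202], E[r] = 0.4212, γ^t·E[r] = 0.215679, running G = 1.886049
t=4: π = [0.1793, 0.2220, 0.2246, 0.1541, 0.2200], E[r] = 0.4218, γ^t·E[r] = 0.172759, running G = 2.058808
t=5: π = [0.1793, 0.2218, 0.2247, 0.1542, 0.2199], E[r] = 0.4220, γ^t·E[r] = 0.138288, running G = 2.197096
t=6: π = [0.1794, 0.2217, 0.2248, 0.1542, 0.2200], E[r] = 0.4221, γ^t·E[r] = 0.110638, running G = 2.307734
t=7: π = [0.1794, 0.2217, 0.2248, 0.1542, 0.2200], E[r] = 0.4221, γ^t·E[r] = 0.088512, running G = 2.396246
t=8: π = [0.1794, 0.2217, 0.2248, 0.1542, 0.2200], E[r] = 0.4221, γ^t·E[r] = 0.070810, running G = 2.467056

G = 2.4671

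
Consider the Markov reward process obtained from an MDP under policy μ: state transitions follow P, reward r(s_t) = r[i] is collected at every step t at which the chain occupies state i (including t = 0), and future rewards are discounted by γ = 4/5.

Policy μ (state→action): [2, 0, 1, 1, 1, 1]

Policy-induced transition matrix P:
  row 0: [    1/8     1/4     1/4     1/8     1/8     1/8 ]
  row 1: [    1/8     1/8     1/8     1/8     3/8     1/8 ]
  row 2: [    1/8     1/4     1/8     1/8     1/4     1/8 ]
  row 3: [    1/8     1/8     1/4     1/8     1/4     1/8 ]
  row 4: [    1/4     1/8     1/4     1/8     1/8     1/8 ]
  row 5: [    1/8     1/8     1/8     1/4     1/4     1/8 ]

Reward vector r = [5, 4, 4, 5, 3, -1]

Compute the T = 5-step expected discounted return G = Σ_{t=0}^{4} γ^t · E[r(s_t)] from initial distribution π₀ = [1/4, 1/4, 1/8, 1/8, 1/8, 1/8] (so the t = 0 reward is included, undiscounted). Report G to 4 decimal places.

G = 11.7424

t=0: π = [0.2500, 0.2500, 0.1250, 0.1250, 0.1250, 0.1250], E[r] = 3.6250, γ^t·E[r] = 3.625000, running G = 3.625000
t=1: π = [0.1406, 0.1719, 0.1875, 0.1406, 0.2344, 0.1250], E[r] = 3.4219, γ^t·E[r] = 2.737500, running G = 6.362500
t=2: π = [0.1543, 0.1660, 0.1895, 0.1406, 0.2246, 0.1250], E[r] = 3.4453, γ^t·E[r] = 2.205000, running G = 8.567500
t=3: π = [0.1531, 0.1680, 0.1899, 0.1406, 0.2234, 0.1250], E[r] = 3.4453, γ^t·E[r] = 1.764000, running G = 10.331500
t=4: π = [0.1529, 0.1679, 0.1896, 0.1406, 0.2239, 0.1250], E[r] = 3.4446, γ^t·E[r] = 1.410913, running G = 11.742413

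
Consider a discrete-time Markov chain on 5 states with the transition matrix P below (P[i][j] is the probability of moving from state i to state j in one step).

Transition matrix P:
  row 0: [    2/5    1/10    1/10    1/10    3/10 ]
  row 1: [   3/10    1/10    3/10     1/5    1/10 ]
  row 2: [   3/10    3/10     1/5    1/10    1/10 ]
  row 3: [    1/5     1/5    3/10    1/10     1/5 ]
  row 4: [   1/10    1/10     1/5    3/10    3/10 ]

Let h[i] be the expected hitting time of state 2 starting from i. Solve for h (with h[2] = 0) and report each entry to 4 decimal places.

First-step conditioning: h[2] = 0; for i ≠ 2, h[i] = 1 + Σ_k P[i][k]·h[k].
  h[0] = 1 + 2/5·h[0] + 1/10·h[1] + 1/10·h[3] + 3/10·h[4]
  h[1] = 1 + 3/10·h[0] + 1/10·h[1] + 1/5·h[3] + 1/10·h[4]
  h[3] = 1 + 1/5·h[0] + 1/5·h[1] + 1/10·h[3] + 1/5·h[4]
  h[4] = 1 + 1/10·h[0] + 1/10·h[1] + 3/10·h[3] + 3/10·h[4]
Solving the 4×4 linear system over states ≠ 2 gives exactly h = [390/71, 315/71, 0, 310/71, 335/71] (h[2] = 0 is the target).

h = [5.4930, 4.4366, 0.0000, 4.3662, 4.7183]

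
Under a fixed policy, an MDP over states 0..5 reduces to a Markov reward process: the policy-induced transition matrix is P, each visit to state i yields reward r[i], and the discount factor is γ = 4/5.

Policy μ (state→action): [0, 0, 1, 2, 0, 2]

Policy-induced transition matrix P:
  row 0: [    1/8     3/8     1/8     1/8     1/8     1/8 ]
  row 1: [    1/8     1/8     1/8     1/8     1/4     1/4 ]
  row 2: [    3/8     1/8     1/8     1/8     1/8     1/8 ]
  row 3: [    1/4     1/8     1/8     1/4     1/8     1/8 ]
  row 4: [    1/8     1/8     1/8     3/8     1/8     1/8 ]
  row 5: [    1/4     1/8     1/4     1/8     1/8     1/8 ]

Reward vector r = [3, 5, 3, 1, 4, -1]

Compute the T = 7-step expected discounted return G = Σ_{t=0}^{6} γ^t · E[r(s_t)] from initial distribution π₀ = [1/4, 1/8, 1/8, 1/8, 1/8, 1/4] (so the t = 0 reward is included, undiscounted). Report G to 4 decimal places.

t=0: π = [0.2500, 0.1250, 0.1250, 0.1250, 0.1250, 0.2500], E[r] = 2.1250, γ^t·E[r] = 2.125000, running G = 2.125000
t=1: π = [0.2031, 0.1875, 0.1563, 0.1719, 0.1406, 0.1406], E[r] = 2.6094, γ^t·E[r] = 2.087500, running G = 4.212500
t=2: π = [0.2031, 0.1758, 0.1426, 0.1816, 0.1484, 0.1484], E[r] = 2.5430, γ^t·E[r] = 1.627500, running G = 5.840000
t=3: π = [0.2019, 0.1758, 0.1436, 0.1848, 0.1470, 0.1470], E[r] = 2.5410, γ^t·E[r] = 1.301000, running G = 7.141000
t=4: π = [0.2024, 0.1755, 0.1434, 0.1848, 0.1470, 0.1470], E[r] = 2.5403, γ^t·E[r] = 1.040525, running G = 8.181525
t=5: π = [0.2023, 0.1756, 0.1434, 0.1848, 0.1469, 0.1469], E[r] = 2.5407, γ^t·E[r] = 0.832530, running G = 9.014055
t=6: π = [0.2023, 0.1756, 0.1434, 0.1848, 0.1469, 0.1469], E[r] = 2.5406, γ^t·E[r] = 0.666012, running G = 9.680067

G = 9.6801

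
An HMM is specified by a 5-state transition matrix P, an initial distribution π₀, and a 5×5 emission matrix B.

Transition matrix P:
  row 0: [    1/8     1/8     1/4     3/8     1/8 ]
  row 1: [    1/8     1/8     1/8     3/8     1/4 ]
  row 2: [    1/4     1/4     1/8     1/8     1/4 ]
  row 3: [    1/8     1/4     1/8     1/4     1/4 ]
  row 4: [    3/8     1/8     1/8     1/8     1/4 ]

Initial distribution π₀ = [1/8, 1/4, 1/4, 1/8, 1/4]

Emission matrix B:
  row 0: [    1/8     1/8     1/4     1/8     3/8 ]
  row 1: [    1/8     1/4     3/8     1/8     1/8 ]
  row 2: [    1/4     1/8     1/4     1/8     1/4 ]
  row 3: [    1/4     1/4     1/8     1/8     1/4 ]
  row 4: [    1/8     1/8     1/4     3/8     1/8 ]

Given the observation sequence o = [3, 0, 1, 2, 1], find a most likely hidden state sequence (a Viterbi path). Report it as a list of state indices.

path = [4, 0, 3, 1, 3]

t=0: δ = [1.562e-02, 3.125e-02, 3.125e-02, 1.562e-02, 9.375e-02]  (obs o_0=3)
t=1: δ = [4.395e-03, 1.465e-03, 2.930e-03, 2.930e-03, 2.930e-03]  ψ = [4, 4, 4, 1, 4]  (obs o_1=0)
t=2: δ = [1.373e-04, 1.831e-04, 1.373e-04, 4.120e-04, 9.155e-05]  ψ = [4, 2, 0, 0, 2]  (obs o_2=1)
t=3: δ = [1.287e-05, 3.862e-05, 1.287e-05, 1.287e-05, 2.575e-05]  ψ = [3, 3, 3, 3, 3]  (obs o_3=2)
t=4: δ = [1.207e-06, 1.207e-06, 6.035e-07, 3.621e-06, 1.207e-06]  ψ = [4, 1, 1, 1, 1]  (obs o_4=1)
backtrack: best end state = 3; path = [4, 0, 3, 1, 3]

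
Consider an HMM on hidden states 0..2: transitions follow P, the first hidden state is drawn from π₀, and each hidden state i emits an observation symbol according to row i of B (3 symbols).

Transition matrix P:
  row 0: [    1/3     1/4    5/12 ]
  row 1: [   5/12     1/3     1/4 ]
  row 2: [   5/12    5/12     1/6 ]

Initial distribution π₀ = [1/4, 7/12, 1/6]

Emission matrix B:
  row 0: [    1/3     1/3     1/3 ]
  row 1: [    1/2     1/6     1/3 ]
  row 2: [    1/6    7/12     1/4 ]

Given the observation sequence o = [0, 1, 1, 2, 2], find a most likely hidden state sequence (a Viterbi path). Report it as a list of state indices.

path = [1, 0, 2, 1, 0]

t=0: δ = [8.333e-02, 2.917e-01, 2.778e-02]  (obs o_0=0)
t=1: δ = [4.051e-02, 1.620e-02, 4.253e-02]  ψ = [1, 1, 1]  (obs o_1=1)
t=2: δ = [5.908e-03, 2.954e-03, 9.846e-03]  ψ = [2, 2, 0]  (obs o_2=1)
t=3: δ = [1.368e-03, 1.368e-03, 6.154e-04]  ψ = [2, 2, 0]  (obs o_3=2)
t=4: δ = [1.899e-04, 1.519e-04, 1.424e-04]  ψ = [1, 1, 0]  (obs o_4=2)
backtrack: best end state = 0; path = [1, 0, 2, 1, 0]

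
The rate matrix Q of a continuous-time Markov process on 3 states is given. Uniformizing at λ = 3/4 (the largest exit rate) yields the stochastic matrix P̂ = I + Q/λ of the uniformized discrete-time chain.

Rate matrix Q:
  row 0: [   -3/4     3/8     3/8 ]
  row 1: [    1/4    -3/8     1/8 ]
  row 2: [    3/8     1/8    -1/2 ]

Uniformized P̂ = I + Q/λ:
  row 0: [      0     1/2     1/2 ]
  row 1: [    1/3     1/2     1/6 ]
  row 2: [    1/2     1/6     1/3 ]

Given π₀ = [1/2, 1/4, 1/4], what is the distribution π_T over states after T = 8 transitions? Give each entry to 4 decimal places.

π = [0.2897, 0.3946, 0.3157]

t=0: π = [0.5000, 0.2500, 0.2500]
t=1: π = [0.2083, 0.4167, 0.3750]
t=2: π = [0.3264, 0.3750, 0.2986]
t=3: π = [0.2743, 0.4005, 0.3252]
t=4: π = [0.2961, 0.3916, 0.3123]
t=5: π = [0.2867, 0.3959, 0.3174]
t=6: π = [0.2907, 0.3942, 0.3151]
t=7: π = [0.2890, 0.3950, 0.3161]
t=8: π = [0.2897, 0.3946, 0.3157]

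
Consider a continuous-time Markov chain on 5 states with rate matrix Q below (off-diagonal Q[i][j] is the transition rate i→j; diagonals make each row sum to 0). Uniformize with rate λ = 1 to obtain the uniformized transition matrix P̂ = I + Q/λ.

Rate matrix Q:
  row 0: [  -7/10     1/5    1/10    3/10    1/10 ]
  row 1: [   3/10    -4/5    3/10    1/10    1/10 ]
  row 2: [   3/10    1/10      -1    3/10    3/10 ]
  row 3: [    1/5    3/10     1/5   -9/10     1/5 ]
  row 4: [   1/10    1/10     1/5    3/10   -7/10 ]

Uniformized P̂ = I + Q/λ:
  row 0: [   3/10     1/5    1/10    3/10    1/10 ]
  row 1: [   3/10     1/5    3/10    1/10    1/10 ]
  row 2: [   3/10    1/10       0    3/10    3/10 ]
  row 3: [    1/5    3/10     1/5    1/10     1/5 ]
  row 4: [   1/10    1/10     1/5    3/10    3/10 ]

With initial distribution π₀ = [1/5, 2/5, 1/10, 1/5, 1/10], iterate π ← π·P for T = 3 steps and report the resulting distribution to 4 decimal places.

π = [0.2396, 0.1880, 0.1624, 0.2188, 0.1912]

t=0: π = [0.2000, 0.4000, 0.1000, 0.2000, 0.1000]
t=1: π = [0.2600, 0.2000, 0.2000, 0.1800, 0.1600]
t=2: π = [0.2500, 0.1820, 0.1540, 0.2240, 0.1900]
t=3: π = [0.2396, 0.1880, 0.1624, 0.2188, 0.1912]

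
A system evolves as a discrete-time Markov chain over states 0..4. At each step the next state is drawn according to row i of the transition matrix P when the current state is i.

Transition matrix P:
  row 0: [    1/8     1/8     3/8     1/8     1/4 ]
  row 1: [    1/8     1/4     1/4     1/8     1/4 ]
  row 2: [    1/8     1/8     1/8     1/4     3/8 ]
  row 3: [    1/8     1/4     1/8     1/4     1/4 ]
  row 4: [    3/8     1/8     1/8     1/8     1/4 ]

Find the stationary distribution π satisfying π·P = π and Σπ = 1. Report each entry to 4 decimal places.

π = [0.1936, 0.1672, 0.1943, 0.1706, 0.2743]

Balance equations π_j = Σ_i π_i·P[i][j]:
  π_0 = 1/8·π_0 + 1/8·π_1 + 1/8·π_2 + 1/8·π_3 + 3/8·π_4
  π_1 = 1/8·π_0 + 1/4·π_1 + 1/8·π_2 + 1/4·π_3 + 1/8·π_4
  π_2 = 3/8·π_0 + 1/4·π_1 + 1/8·π_2 + 1/8·π_3 + 1/8·π_4
  π_3 = 1/8·π_0 + 1/8·π_1 + 1/4·π_2 + 1/4·π_3 + 1/8·π_4
  normalize: π_0 + π_1 + π_2 + π_3 + π_4 = 1
Solving the linear system gives exactly π = [801/4138, 346/2069, 402/2069, 353/2069, 1135/4138].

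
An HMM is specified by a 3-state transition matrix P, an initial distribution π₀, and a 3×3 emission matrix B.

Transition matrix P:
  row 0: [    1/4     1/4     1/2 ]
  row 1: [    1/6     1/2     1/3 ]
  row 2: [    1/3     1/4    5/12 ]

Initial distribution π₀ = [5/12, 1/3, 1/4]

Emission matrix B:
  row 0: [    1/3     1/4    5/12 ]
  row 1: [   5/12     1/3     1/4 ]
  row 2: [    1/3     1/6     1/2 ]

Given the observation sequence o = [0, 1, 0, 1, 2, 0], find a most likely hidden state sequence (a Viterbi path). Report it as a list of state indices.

path = [1, 1, 1, 1, 1, 1]

t=0: δ = [1.389e-01, 1.389e-01, 8.333e-02]  (obs o_0=0)
t=1: δ = [8.681e-03, 2.315e-02, 1.157e-02]  ψ = [0, 1, 0]  (obs o_1=1)
t=2: δ = [1.286e-03, 4.823e-03, 2.572e-03]  ψ = [1, 1, 1]  (obs o_2=0)
t=3: δ = [2.143e-04, 8.038e-04, 2.679e-04]  ψ = [2, 1, 1]  (obs o_3=1)
t=4: δ = [5.582e-05, 1.005e-04, 1.340e-04]  ψ = [1, 1, 1]  (obs o_4=2)
t=5: δ = [1.488e-05, 2.093e-05, 1.861e-05]  ψ = [2, 1, 2]  (obs o_5=0)
backtrack: best end state = 1; path = [1, 1, 1, 1, 1, 1]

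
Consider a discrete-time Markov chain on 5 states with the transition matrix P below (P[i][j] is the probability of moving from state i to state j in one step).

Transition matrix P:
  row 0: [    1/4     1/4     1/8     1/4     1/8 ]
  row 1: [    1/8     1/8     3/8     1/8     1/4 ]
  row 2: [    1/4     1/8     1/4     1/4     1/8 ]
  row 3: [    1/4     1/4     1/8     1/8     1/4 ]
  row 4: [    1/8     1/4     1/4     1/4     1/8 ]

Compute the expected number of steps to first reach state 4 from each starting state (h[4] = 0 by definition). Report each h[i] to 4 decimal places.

h = [5.7143, 5.1673, 5.7924, 5.0794, 0.0000]

First-step conditioning: h[4] = 0; for i ≠ 4, h[i] = 1 + Σ_k P[i][k]·h[k].
  h[0] = 1 + 1/4·h[0] + 1/4·h[1] + 1/8·h[2] + 1/4·h[3]
  h[1] = 1 + 1/8·h[0] + 1/8·h[1] + 3/8·h[2] + 1/8·h[3]
  h[2] = 1 + 1/4·h[0] + 1/8·h[1] + 1/4·h[2] + 1/4·h[3]
  h[3] = 1 + 1/4·h[0] + 1/4·h[1] + 1/8·h[2] + 1/8·h[3]
Solving the 4×4 linear system over states ≠ 4 gives exactly h = [40/7, 4232/819, 4744/819, 320/63, 0] (h[4] = 0 is the target).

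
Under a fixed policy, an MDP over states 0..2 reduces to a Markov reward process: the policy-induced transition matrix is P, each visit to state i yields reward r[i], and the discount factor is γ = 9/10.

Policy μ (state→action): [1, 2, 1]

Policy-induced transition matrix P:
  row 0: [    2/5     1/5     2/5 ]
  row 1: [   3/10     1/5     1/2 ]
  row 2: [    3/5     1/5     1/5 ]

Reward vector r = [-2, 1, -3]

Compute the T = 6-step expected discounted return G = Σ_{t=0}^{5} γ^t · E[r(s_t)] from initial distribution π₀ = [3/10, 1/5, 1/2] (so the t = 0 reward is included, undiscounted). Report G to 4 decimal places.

G = -8.3269

t=0: π = [0.3000, 0.2000, 0.5000], E[r] = -1.9000, γ^t·E[r] = -1.900000, running G = -1.900000
t=1: π = [0.4800, 0.2000, 0.3200], E[r] = -1.7200, γ^t·E[r] = -1.548000, running G = -3.448000
t=2: π = [0.4440, 0.2000, 0.3560], E[r] = -1.7560, γ^t·E[r] = -1.422360, running G = -4.870360
t=3: π = [0.4512, 0.2000, 0.3488], E[r] = -1.7488, γ^t·E[r] = -1.274875, running G = -6.145235
t=4: π = [0.4498, 0.2000, 0.3502], E[r] = -1.7502, γ^t·E[r] = -1.148332, running G = -7.293568
t=5: π = [0.4500, 0.2000, 0.3500], E[r] = -1.7500, γ^t·E[r] = -1.033329, running G = -8.326897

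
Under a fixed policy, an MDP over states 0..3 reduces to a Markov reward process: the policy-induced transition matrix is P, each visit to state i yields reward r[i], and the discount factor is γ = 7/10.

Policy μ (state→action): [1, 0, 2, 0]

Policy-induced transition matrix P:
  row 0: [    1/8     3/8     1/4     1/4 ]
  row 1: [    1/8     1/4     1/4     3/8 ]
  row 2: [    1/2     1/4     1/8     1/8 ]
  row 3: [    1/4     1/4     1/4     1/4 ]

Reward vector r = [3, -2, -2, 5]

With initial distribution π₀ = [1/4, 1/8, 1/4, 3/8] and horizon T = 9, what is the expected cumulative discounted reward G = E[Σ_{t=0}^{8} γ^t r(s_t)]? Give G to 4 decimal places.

G = 4.0495

t=0: π = [0.2500, 0.1250, 0.2500, 0.3750], E[r] = 1.8750, γ^t·E[r] = 1.875000, running G = 1.875000
t=1: π = [0.2656, 0.2813, 0.2188, 0.2344], E[r] = 0.9688, γ^t·E[r] = 0.678125, running G = 2.553125
t=2: π = [0.2363, 0.2832, 0.2227, 0.2578], E[r] = 0.9863, γ^t·E[r] = 0.483301, running G = 3.036426
t=3: π = [0.2407, 0.2795, 0.2222, 0.2576], E[r] = 1.0066, γ^t·E[r] = 0.345261, running G = 3.381687
t=4: π = [0.2405, 0.2801, 0.2222, 0.2572], E[r] = 1.0027, γ^t·E[r] = 0.240759, running G = 3.622446
t=5: π = [0.2405, 0.2801, 0.2222, 0.2572], E[r] = 1.0030, γ^t·E[r] = 0.168581, running G = 3.791027
t=6: π = [0.2405, 0.2801, 0.2222, 0.2572], E[r] = 1.0030, γ^t·E[r] = 0.118008, running G = 3.909035
t=7: π = [0.2405, 0.2801, 0.2222, 0.2572], E[r] = 1.0030, γ^t·E[r] = 0.082605, running G = 3.991640
t=8: π = [0.2405, 0.2801, 0.2222, 0.2572], E[r] = 1.0030, γ^t·E[r] = 0.057823, running G = 4.049463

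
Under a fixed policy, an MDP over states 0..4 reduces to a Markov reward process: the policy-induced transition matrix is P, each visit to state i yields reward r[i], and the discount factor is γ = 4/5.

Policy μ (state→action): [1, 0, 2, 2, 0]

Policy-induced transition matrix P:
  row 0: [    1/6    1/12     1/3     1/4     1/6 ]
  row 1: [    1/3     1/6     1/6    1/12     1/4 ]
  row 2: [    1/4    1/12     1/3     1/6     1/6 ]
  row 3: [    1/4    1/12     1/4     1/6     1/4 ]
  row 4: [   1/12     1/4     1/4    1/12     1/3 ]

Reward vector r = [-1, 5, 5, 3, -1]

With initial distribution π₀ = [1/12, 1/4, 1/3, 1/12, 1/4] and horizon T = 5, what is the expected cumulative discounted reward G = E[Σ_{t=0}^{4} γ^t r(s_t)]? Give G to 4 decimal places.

t=0: π = [0.0833, 0.2500, 0.3333, 0.0833, 0.2500], E[r] = 2.8333, γ^t·E[r] = 2.833333, running G = 2.833333
t=1: π = [0.2222, 0.1458, 0.2639, 0.1319, 0.2361], E[r] = 1.9861, γ^t·E[r] = 1.588889, running G = 4.422222
t=2: π = [0.2043, 0.1348, 0.2784, 0.1534, 0.2292], E[r] = 2.0926, γ^t·E[r] = 1.339259, running G = 5.761481
t=3: π = [0.2060, 0.1328, 0.2790, 0.1534, 0.2289], E[r] = 2.0839, γ^t·E[r] = 1.066963, running G = 6.828444
t=4: π = [0.2057, 0.1325, 0.2794, 0.1537, 0.2287], E[r] = 2.0862, γ^t·E[r] = 0.854495, running G = 7.682940

G = 7.6829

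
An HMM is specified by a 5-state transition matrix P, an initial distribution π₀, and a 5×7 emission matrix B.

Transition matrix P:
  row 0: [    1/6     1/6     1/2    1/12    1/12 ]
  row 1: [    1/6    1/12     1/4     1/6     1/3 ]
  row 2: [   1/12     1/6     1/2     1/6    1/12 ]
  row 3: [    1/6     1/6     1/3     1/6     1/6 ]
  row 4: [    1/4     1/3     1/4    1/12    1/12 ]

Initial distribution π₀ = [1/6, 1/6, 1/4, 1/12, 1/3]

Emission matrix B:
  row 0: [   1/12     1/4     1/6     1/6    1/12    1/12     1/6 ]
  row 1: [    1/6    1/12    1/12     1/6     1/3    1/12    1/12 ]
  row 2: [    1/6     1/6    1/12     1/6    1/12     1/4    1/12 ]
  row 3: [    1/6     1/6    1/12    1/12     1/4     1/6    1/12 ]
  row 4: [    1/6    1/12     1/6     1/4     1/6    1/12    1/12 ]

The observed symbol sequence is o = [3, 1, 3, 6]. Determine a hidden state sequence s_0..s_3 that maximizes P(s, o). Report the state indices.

path = [4, 0, 2, 2]

t=0: δ = [2.778e-02, 2.778e-02, 4.167e-02, 6.944e-03, 8.333e-02]  (obs o_0=3)
t=1: δ = [5.208e-03, 2.315e-03, 3.472e-03, 1.157e-03, 7.716e-04]  ψ = [4, 4, 2, 2, 1]  (obs o_1=1)
t=2: δ = [1.447e-04, 1.447e-04, 4.340e-04, 4.823e-05, 1.929e-04]  ψ = [0, 0, 0, 2, 1]  (obs o_2=3)
t=3: δ = [8.038e-06, 6.028e-06, 1.808e-05, 6.028e-06, 4.019e-06]  ψ = [4, 2, 2, 2, 1]  (obs o_3=6)
backtrack: best end state = 2; path = [4, 0, 2, 2]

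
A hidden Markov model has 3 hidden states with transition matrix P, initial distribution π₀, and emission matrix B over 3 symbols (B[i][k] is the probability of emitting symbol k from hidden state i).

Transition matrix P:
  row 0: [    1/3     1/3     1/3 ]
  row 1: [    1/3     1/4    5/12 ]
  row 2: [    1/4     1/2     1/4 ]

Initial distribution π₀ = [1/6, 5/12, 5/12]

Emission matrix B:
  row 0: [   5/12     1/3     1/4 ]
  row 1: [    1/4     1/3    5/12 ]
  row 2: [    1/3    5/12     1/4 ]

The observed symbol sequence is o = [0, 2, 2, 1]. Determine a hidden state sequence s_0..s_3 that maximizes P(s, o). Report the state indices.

path = [2, 1, 1, 2]

t=0: δ = [6.944e-02, 1.042e-01, 1.389e-01]  (obs o_0=0)
t=1: δ = [8.681e-03, 2.894e-02, 1.085e-02]  ψ = [1, 2, 1]  (obs o_1=2)
t=2: δ = [2.411e-03, 3.014e-03, 3.014e-03]  ψ = [1, 1, 1]  (obs o_2=2)
t=3: δ = [3.349e-04, 5.023e-04, 5.233e-04]  ψ = [1, 2, 1]  (obs o_3=1)
backtrack: best end state = 2; path = [2, 1, 1, 2]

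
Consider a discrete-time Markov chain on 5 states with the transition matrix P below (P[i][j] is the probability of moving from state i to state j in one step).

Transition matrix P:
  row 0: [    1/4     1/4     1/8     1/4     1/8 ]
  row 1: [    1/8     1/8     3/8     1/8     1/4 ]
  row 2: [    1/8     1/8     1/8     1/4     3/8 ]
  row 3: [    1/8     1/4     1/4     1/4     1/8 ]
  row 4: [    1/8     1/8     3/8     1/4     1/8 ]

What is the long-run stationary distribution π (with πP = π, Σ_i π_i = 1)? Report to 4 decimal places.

Balance equations π_j = Σ_i π_i·P[i][j]:
  π_0 = 1/4·π_0 + 1/8·π_1 + 1/8·π_2 + 1/8·π_3 + 1/8·π_4
  π_1 = 1/4·π_0 + 1/8·π_1 + 1/8·π_2 + 1/4·π_3 + 1/8·π_4
  π_2 = 1/8·π_0 + 3/8·π_1 + 1/8·π_2 + 1/4·π_3 + 3/8·π_4
  π_3 = 1/4·π_0 + 1/8·π_1 + 1/4·π_2 + 1/4·π_3 + 1/4·π_4
  normalize: π_0 + π_1 + π_2 + π_3 + π_4 = 1
Solving the linear system gives exactly π = [1/7, 6/35, 87/350, 8/35, 73/350].

π = [0.1429, 0.1714, 0.2486, 0.2286, 0.2086]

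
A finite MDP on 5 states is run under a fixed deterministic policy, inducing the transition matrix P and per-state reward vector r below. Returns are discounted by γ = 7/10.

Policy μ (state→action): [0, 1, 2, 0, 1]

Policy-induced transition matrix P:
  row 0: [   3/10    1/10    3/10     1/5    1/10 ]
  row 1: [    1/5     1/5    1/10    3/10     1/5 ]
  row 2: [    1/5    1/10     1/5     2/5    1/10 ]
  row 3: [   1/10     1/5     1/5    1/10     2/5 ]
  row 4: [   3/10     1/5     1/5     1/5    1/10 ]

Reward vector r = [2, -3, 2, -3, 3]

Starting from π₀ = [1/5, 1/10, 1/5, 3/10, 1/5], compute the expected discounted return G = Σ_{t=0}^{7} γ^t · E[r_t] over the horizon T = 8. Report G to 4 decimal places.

t=0: π = [0.2000, 0.1000, 0.2000, 0.3000, 0.2000], E[r] = 0.2000, γ^t·E[r] = 0.200000, running G = 0.200000
t=1: π = [0.2100, 0.1600, 0.2100, 0.2200, 0.2000], E[r] = 0.3000, γ^t·E[r] = 0.210000, running G = 0.410000
t=2: π = [0.2190, 0.1580, 0.2050, 0.2360, 0.1820], E[r] = 0.2120, γ^t·E[r] = 0.103880, running G = 0.513880
t=3: π = [0.2165, 0.1576, 0.2061, 0.2332, 0.1866], E[r] = 0.2326, γ^t·E[r] = 0.079782, running G = 0.593662
t=4: π = [0.2170, 0.1577, 0.2059, 0.2337, 0.1857], E[r] = 0.2287, γ^t·E[r] = 0.054916, running G = 0.648577
t=5: π = [0.2169, 0.1577, 0.2059, 0.2336, 0.1859], E[r] = 0.2294, γ^t·E[r] = 0.038552, running G = 0.687130
t=6: π = [0.2169, 0.1577, 0.2059, 0.2336, 0.1858], E[r] = 0.2293, γ^t·E[r] = 0.026974, running G = 0.714104
t=7: π = [0.2169, 0.1577, 0.2059, 0.2336, 0.1859], E[r] = 0.2293, γ^t·E[r] = 0.018883, running G = 0.732987

G = 0.7330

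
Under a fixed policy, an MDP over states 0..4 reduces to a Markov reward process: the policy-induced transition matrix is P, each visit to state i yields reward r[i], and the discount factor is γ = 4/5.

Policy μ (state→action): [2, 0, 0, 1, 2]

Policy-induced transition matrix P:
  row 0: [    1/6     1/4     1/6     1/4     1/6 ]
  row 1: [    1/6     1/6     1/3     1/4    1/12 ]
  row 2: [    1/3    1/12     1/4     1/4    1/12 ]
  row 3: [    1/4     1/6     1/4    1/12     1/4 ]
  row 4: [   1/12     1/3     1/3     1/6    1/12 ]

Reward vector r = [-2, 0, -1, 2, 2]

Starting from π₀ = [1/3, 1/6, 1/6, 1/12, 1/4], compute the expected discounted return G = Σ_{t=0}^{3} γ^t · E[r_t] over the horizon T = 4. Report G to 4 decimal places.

t=0: π = [0.3333, 0.1667, 0.1667, 0.0833, 0.2500], E[r] = -0.1667, γ^t·E[r] = -0.166667, running G = -0.166667
t=1: π = [0.1806, 0.2222, 0.2569, 0.2153, 0.1250], E[r] = 0.0625, γ^t·E[r] = 0.050000, running G = -0.116667
t=2: π = [0.2170, 0.1811, 0.2639, 0.2037, 0.1343], E[r] = -0.0220, γ^t·E[r] = -0.014074, running G = -0.130741
t=3: π = [0.2164, 0.1851, 0.2582, 0.2049, 0.1354], E[r] = -0.0106, γ^t·E[r] = -0.005432, running G = -0.136173

G = -0.1362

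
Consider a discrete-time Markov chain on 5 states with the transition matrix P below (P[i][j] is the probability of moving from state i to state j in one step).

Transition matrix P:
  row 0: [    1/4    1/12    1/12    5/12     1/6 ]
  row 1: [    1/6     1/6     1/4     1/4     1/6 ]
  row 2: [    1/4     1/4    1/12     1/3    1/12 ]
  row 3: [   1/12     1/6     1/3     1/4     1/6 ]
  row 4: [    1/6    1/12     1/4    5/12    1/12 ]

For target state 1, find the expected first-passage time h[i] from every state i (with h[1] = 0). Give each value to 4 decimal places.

h = [6.9440, 0.0000, 5.8612, 6.2159, 6.7774]

First-step conditioning: h[1] = 0; for i ≠ 1, h[i] = 1 + Σ_k P[i][k]·h[k].
  h[0] = 1 + 1/4·h[0] + 1/12·h[2] + 5/12·h[3] + 1/6·h[4]
  h[2] = 1 + 1/4·h[0] + 1/12·h[2] + 1/3·h[3] + 1/12·h[4]
  h[3] = 1 + 1/12·h[0] + 1/3·h[2] + 1/4·h[3] + 1/6·h[4]
  h[4] = 1 + 1/6·h[0] + 1/4·h[2] + 5/12·h[3] + 1/12·h[4]
Solving the 4×4 linear system over states ≠ 1 gives exactly h = [13506/1945, 0, 2280/389, 2418/389, 13182/1945] (h[1] = 0 is the target).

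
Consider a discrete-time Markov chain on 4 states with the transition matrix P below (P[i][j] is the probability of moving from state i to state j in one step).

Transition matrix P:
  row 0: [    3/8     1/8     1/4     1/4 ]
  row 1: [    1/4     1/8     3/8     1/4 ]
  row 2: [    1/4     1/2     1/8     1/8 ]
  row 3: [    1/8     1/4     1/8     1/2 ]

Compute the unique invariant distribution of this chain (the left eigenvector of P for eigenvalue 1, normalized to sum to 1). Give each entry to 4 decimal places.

π = [0.2432, 0.2432, 0.2162, 0.2973]

Balance equations π_j = Σ_i π_i·P[i][j]:
  π_0 = 3/8·π_0 + 1/4·π_1 + 1/4·π_2 + 1/8·π_3
  π_1 = 1/8·π_0 + 1/8·π_1 + 1/2·π_2 + 1/4·π_3
  π_2 = 1/4·π_0 + 3/8·π_1 + 1/8·π_2 + 1/8·π_3
  normalize: π_0 + π_1 + π_2 + π_3 = 1
Solving the linear system gives exactly π = [9/37, 9/37, 8/37, 11/37].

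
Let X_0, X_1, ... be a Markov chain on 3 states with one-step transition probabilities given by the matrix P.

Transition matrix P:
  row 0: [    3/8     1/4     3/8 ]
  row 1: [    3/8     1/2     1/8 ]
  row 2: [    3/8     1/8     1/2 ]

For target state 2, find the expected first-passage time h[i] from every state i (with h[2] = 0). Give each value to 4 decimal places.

First-step conditioning: h[2] = 0; for i ≠ 2, h[i] = 1 + Σ_k P[i][k]·h[k].
  h[0] = 1 + 3/8·h[0] + 1/4·h[1]
  h[1] = 1 + 3/8·h[0] + 1/2·h[1]
Solving the 2×2 linear system over states ≠ 2 gives exactly h = [24/7, 32/7, 0] (h[2] = 0 is the target).

h = [3.4286, 4.5714, 0.0000]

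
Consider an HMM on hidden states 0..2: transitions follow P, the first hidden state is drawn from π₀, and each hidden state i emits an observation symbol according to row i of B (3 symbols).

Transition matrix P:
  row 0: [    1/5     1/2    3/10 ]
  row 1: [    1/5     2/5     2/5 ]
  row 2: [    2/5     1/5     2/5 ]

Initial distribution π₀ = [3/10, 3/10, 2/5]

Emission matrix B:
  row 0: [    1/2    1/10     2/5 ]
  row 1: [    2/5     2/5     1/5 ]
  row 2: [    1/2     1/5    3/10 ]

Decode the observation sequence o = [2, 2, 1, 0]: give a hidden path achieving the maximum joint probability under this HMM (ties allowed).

t=0: δ = [1.200e-01, 6.000e-02, 1.200e-01]  (obs o_0=2)
t=1: δ = [1.920e-02, 1.200e-02, 1.440e-02]  ψ = [2, 0, 2]  (obs o_1=2)
t=2: δ = [5.760e-04, 3.840e-03, 1.152e-03]  ψ = [2, 0, 0]  (obs o_2=1)
t=3: δ = [3.840e-04, 6.144e-04, 7.680e-04]  ψ = [1, 1, 1]  (obs o_3=0)
backtrack: best end state = 2; path = [2, 0, 1, 2]

path = [2, 0, 1, 2]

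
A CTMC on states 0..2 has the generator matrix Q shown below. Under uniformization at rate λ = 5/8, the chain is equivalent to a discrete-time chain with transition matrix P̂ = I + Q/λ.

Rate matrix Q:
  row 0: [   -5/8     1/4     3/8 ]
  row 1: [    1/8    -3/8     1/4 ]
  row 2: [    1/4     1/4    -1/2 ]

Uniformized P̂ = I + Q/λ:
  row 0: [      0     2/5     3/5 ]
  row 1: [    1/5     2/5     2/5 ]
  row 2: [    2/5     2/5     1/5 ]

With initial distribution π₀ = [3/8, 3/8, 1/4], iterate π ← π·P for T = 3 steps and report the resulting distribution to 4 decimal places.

π = [0.2200, 0.4000, 0.3800]

t=0: π = [0.3750, 0.3750, 0.2500]
t=1: π = [0.1750, 0.4000, 0.4250]
t=2: π = [0.2500, 0.4000, 0.3500]
t=3: π = [0.2200, 0.4000, 0.3800]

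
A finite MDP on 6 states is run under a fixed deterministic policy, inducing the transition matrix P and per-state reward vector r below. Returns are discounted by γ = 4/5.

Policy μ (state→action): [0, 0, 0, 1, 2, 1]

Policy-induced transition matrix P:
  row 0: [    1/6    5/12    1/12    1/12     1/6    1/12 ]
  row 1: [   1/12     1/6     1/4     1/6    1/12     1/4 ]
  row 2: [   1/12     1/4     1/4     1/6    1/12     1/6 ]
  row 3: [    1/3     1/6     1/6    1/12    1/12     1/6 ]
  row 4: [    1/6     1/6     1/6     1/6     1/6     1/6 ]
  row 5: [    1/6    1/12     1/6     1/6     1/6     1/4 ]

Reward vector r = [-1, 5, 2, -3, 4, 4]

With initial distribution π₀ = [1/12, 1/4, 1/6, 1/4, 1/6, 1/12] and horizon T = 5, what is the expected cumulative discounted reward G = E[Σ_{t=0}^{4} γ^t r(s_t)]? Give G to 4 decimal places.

G = 6.5399

t=0: π = [0.0833, 0.2500, 0.1667, 0.2500, 0.1667, 0.0833], E[r] = 1.7500, γ^t·E[r] = 1.750000, running G = 1.750000
t=1: π = [0.1736, 0.1944, 0.1944, 0.1389, 0.1111, 0.1875], E[r] = 1.9653, γ^t·E[r] = 1.572222, running G = 3.322222
t=2: π = [0.1574, 0.2106, 0.1846, 0.1406, 0.1227, 0.1840], E[r] = 2.0700, γ^t·E[r] = 1.324815, running G = 4.647037
t=3: π = [0.1572, 0.2061, 0.1865, 0.1418, 0.1220, 0.1864], E[r] = 2.0544, γ^t·E[r] = 1.051877, running G = 5.698914
t=4: π = [0.1576, 0.2060, 0.1863, 0.1418, 0.1221, 0.1863], E[r] = 2.0532, γ^t·E[r] = 0.840984, running G = 6.539898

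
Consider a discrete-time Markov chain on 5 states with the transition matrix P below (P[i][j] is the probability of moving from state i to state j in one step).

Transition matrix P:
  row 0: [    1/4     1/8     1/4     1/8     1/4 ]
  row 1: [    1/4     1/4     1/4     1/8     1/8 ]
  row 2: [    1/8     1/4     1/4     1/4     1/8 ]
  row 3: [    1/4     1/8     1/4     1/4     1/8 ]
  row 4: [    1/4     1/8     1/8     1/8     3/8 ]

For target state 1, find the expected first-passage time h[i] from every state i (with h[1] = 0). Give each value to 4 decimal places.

h = [6.5501, 0.0000, 5.7143, 6.5330, 6.6695]

First-step conditioning: h[1] = 0; for i ≠ 1, h[i] = 1 + Σ_k P[i][k]·h[k].
  h[0] = 1 + 1/4·h[0] + 1/4·h[2] + 1/8·h[3] + 1/4·h[4]
  h[2] = 1 + 1/8·h[0] + 1/4·h[2] + 1/4·h[3] + 1/8·h[4]
  h[3] = 1 + 1/4·h[0] + 1/4·h[2] + 1/4·h[3] + 1/8·h[4]
  h[4] = 1 + 1/4·h[0] + 1/8·h[2] + 1/8·h[3] + 3/8·h[4]
Solving the 4×4 linear system over states ≠ 1 gives exactly h = [3072/469, 0, 40/7, 3064/469, 3128/469] (h[1] = 0 is the target).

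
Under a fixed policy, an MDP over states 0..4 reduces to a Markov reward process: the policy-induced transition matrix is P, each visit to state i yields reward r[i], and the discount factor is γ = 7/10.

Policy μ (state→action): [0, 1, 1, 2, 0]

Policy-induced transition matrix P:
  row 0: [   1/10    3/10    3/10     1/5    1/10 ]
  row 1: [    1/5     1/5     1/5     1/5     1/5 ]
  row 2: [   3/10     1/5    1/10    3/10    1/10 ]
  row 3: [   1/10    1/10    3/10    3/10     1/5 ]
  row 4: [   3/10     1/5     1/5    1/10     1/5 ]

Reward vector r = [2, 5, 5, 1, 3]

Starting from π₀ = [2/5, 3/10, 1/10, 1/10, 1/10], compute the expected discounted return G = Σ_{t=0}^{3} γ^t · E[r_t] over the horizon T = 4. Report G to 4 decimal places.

G = 8.1858

t=0: π = [0.4000, 0.3000, 0.1000, 0.1000, 0.1000], E[r] = 3.2000, γ^t·E[r] = 3.200000, running G = 3.200000
t=1: π = [0.1700, 0.2300, 0.2400, 0.2100, 0.1500], E[r] = 3.3500, γ^t·E[r] = 2.345000, running G = 5.545000
t=2: π = [0.2010, 0.1960, 0.2140, 0.2300, 0.1590], E[r] = 3.1590, γ^t·E[r] = 1.547910, running G = 7.092910
t=3: π = [0.1942, 0.1971, 0.2217, 0.2285, 0.1585], E[r] = 3.1864, γ^t·E[r] = 1.092935, running G = 8.185845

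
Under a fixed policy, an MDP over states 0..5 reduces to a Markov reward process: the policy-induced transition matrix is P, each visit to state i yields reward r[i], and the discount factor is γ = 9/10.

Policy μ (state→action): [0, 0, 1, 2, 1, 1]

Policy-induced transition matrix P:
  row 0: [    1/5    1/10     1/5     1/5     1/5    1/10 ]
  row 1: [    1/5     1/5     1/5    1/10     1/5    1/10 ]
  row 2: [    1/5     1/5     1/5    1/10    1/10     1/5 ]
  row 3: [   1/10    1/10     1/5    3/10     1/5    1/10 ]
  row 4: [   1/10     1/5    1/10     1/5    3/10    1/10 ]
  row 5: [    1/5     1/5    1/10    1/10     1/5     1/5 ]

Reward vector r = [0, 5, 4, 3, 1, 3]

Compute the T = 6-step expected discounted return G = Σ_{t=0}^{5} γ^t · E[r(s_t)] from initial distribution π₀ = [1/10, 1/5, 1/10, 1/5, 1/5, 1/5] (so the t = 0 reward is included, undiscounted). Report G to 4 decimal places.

G = 12.3956

t=0: π = [0.1000, 0.2000, 0.1000, 0.2000, 0.2000, 0.2000], E[r] = 2.8000, γ^t·E[r] = 2.800000, running G = 2.800000
t=1: π = [0.1600, 0.1700, 0.1600, 0.1700, 0.2100, 0.1300], E[r] = 2.6000, γ^t·E[r] = 2.340000, running G = 5.140000
t=2: π = [0.1620, 0.1670, 0.1660, 0.1710, 0.2050, 0.1290], E[r] = 2.6040, γ^t·E[r] = 2.109240, running G = 7.249240
t=3: π = [0.1624, 0.1667, 0.1666, 0.1709, 0.2039, 0.1295], E[r] = 2.6050, γ^t·E[r] = 1.899045, running G = 9.148285
t=4: π = [0.1625, 0.1667, 0.1667, 0.1708, 0.2037, 0.1296], E[r] = 2.6050, γ^t·E[r] = 1.709127, running G = 10.857412
t=5: π = [0.1625, 0.1667, 0.1667, 0.1708, 0.2037, 0.1296], E[r] = 2.6049, γ^t·E[r] = 1.538196, running G = 12.395608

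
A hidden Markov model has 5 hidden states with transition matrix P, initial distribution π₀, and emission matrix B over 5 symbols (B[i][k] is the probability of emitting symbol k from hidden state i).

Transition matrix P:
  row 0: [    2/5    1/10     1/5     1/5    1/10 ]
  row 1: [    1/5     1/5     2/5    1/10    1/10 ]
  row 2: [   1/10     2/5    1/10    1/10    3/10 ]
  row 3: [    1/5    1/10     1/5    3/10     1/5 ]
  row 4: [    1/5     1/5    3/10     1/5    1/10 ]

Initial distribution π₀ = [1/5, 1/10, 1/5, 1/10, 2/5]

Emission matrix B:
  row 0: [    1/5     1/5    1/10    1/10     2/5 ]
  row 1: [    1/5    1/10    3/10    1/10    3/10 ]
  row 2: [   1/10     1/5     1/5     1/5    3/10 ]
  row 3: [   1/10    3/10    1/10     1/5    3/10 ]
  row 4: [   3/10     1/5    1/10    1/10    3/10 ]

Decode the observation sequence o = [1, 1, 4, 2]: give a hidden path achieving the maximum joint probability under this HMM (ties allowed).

t=0: δ = [4.000e-02, 1.000e-02, 4.000e-02, 3.000e-02, 8.000e-02]  (obs o_0=1)
t=1: δ = [3.200e-03, 1.600e-03, 4.800e-03, 4.800e-03, 2.400e-03]  ψ = [0, 2, 4, 4, 2]  (obs o_1=1)
t=2: δ = [5.120e-04, 5.760e-04, 2.880e-04, 4.320e-04, 4.320e-04]  ψ = [0, 2, 3, 3, 2]  (obs o_2=4)
t=3: δ = [2.048e-05, 3.456e-05, 4.608e-05, 1.296e-05, 8.640e-06]  ψ = [0, 1, 1, 3, 2]  (obs o_3=2)
backtrack: best end state = 2; path = [4, 2, 1, 2]

path = [4, 2, 1, 2]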